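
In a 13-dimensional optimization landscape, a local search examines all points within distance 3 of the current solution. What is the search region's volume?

The n-ball volume is π^(n/2)·r^n/Γ(n/2+1). With n=13, r=3: V = 7558272·π^6/5005 ≈ 1.45184e+06.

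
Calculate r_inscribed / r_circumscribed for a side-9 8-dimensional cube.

For an n-cube of any side s, the inradius is s/2 and the circumradius is s√n/2, so the ratio is 1/√8 ≈ 0.353553.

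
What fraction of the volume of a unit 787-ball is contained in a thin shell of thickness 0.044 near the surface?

Shell fraction = 1 - (1-0.044)^787 ≈ 1 - 4.172e-16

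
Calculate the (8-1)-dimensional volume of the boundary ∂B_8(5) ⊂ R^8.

|∂B_8(5)| = 78125·π^4/3 ≈ 2.5367e+06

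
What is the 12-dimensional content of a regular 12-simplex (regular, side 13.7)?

V_12 = √(13) · 13.7^12 / (12! · 2^(12/2)) ≈ 5141.64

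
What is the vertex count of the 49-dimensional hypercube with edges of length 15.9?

An n-cube has 2^n vertices; for n = 49 that is 2^49 = 562949953421312.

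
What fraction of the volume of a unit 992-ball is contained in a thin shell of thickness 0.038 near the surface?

1 - (1-0.038)^992 ≈ 1 - 2.04e-17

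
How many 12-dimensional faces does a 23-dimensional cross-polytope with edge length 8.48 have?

Number of 12-faces = 2^(12+1) · C(23,12+1) = 8192 · 1144066 = 9372188672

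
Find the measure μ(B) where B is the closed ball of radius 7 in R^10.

Volume = π^{10/2}·(7)^10/Γ(6) = 282475249·π^5/120 ≈ 7.20358e+08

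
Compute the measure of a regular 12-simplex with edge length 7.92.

V = (7.92^12 / 12!) · √((12+1) / 2^12) ≈ 7.16402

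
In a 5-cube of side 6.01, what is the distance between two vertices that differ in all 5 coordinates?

Diagonal = √5 · 6.01 ≈ 13.4388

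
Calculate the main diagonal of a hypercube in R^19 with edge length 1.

||(1,1,...,1)|| = √(19)·1 ≈ 4.3589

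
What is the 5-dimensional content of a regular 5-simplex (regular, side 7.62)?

Volume = 7.62^5 · √(6/2^5) / 5! ≈ 92.7031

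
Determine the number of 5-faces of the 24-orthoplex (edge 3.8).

An n-cross-polytope has 2^(k+1)·C(n,k+1) k-faces. Here 2^6·C(24,6) = 64·134596 = 8614144.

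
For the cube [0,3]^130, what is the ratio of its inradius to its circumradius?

r_in = 3/2 (half the side); r_out = 3√130/2 (half the diagonal). Ratio = 1/√130 ≈ 0.0877058.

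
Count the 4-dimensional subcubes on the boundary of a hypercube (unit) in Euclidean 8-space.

f_4(8-cube) = (8 choose 4) · 2^4 = 1120.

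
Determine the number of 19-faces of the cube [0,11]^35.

Choose 19 of 35 axes to span the face (C(35,19) = 4059928950 ways), then fix each of the remaining 16 coordinates at one of its two extreme values (2^16 = 65536 ways): 4059928950·65536 = 266071503667200.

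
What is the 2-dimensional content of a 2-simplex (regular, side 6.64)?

Area = (√3/4) · 6.64² = 19.0914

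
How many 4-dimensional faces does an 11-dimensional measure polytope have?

Choose 4 of 11 axes to span the face (C(11,4) = 330 ways), then fix each of the remaining 7 coordinates at one of its two extreme values (2^7 = 128 ways): 330·128 = 42240.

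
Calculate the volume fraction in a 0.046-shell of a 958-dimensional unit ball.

Shell fraction = 1 - (1-0.046)^958 ≈ 1 - 2.555e-20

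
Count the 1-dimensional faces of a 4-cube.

Each of the 2^4 = 16 vertices has degree 4; total edges = 4·2^4/2 = 32.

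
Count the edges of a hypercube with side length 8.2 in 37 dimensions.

Each of the 2^37 = 137438953472 vertices has degree 37; total edges = 37·2^37/2 = 2542620639232.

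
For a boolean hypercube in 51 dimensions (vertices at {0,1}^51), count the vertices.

An n-cube has 2^n vertices; for n = 51 that is 2^51 = 2251799813685248.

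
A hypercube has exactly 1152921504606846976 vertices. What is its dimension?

The n-cube has 2^n vertices, and 1152921504606846976 = 2^60, so n = 60.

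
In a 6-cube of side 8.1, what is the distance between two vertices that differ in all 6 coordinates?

||(8.1,8.1,...,8.1)|| = √(6)·8.1 ≈ 19.8409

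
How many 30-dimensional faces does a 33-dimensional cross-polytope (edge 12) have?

An n-cross-polytope has 2^(k+1)·C(n,k+1) k-faces. Here 2^31·C(33,31) = 2147483648·528 = 1133871366144.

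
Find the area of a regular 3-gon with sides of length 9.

Area = (√3/4) · 9² = 35.074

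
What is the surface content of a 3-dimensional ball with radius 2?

|∂B_3(2)| = 4πr² = 4π·(2)² ≈ 50.2655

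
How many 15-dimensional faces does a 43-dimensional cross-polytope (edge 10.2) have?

Number of 15-faces = 2^(15+1) · C(43,15+1) = 65536 · 265182149218 = 17378977331150848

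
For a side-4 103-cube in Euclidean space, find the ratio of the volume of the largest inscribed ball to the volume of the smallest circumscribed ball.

V_in/V_out = n^(-n/2) = 103^(-103/2) ≈ 2.18214e-104.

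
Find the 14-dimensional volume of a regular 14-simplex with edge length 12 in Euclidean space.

For a regular n-simplex with edge a, V = (a^n / n!)·√((n+1)/2^n). With a=12, n=14: V ≈ 445.62.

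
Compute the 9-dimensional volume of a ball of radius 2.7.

V_9(2.7) = π^(9/2) · (2.7)^9 / Γ(9/2 + 1) ≈ 25153.1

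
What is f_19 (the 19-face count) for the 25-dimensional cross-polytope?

Number of 19-faces = 2^(19+1) · C(25,19+1) = 1048576 · 53130 = 55710842880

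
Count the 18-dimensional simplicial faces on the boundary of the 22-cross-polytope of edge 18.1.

Number of 18-faces = 2^(18+1) · C(22,18+1) = 524288 · 1540 = 807403520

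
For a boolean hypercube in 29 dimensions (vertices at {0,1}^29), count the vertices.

Number of vertices = 2^29 = 536870912.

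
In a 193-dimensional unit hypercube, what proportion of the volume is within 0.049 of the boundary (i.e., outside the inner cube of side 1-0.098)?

1 - (1 - 2·0.049)^193 = 1 - 0.902^193 ≈ 0.9999999977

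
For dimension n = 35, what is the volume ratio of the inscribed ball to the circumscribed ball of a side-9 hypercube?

The radii are 9/2 and 9√35/2, so the volume ratio is (1/√35)^35 = 35^{-35/2} ≈ 9.52378e-28.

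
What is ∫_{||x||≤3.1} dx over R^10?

V_10(3.1) = π^(10/2) · (3.1)^10 / Γ(10/2 + 1) ≈ 209019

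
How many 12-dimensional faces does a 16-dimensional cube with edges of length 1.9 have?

An n-cube has C(n,k)·2^(n-k) k-faces. Here C(16,12)·2^4 = 1820·16 = 29120.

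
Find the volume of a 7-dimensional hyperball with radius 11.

V_7(11) = π^(7/2) · (11)^7 / Γ(7/2 + 1) = 311794736·π^3/105 ≈ 9.20723e+07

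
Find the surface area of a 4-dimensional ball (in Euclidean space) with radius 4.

S = n·V_n(r)/r = 4·V_4(4)/4 (volume-to-surface relation), giving 128·π^2 ≈ 1263.31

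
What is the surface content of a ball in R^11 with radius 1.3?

S = n·V_n(r)/r = 11·V_11(1.3)/1.3 (volume-to-surface relation), giving 285.714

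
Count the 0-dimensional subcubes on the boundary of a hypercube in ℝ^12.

f_0(12-cube) = (12 choose 0) · 2^12 = 4096.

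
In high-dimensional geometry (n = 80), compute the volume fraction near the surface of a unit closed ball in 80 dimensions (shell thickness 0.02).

1 - (1-0.02)^80 ≈ 0.801351 ≈ 80.14%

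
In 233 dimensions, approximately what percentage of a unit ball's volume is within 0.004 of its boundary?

1 - (1-0.004)^233 ≈ 0.60697 ≈ 60.70%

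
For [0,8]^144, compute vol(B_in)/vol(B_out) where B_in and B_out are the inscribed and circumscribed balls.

The radii are 8/2 and 8√144/2, so the volume ratio is (1/√144)^144 = 144^{-144/2} ≈ 3.96187e-156.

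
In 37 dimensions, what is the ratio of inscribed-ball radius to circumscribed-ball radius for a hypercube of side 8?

Ratio = (s/2)/(s√37/2) = 37^(-1/2) ≈ 0.164399.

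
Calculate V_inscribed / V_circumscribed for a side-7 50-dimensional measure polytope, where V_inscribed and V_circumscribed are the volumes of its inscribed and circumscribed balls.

Volume scales as r^n, and r_in/r_out = 1/√50, giving (1/√50)^50 ≈ 3.35544e-43.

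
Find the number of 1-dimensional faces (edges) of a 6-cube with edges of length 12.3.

Each of the 2^6 = 64 vertices has degree 6; total edges = 6·2^6/2 = 192.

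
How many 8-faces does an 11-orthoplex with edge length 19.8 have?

f_8(11-orthoplex) = 2^9 · (11 choose 9) = 28160.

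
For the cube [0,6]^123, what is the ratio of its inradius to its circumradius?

r_in = 6/2 (half the side); r_out = 6√123/2 (half the diagonal). Ratio = 1/√123 ≈ 0.090167.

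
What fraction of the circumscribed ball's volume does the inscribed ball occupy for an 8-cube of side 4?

V_in/V_out = n^(-n/2) = 8^(-8/2) ≈ 0.000244141.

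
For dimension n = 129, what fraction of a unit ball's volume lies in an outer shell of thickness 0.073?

1 - (1-0.073)^129 ≈ 0.999943 ≈ 99.9943%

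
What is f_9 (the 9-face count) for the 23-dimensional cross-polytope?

Number of 9-faces = 2^(9+1) · C(23,9+1) = 1024 · 1144066 = 1171523584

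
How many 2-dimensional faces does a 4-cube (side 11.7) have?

Choose 2 of 4 axes to span the face (C(4,2) = 6 ways), then fix each of the remaining 2 coordinates at one of its two extreme values (2^2 = 4 ways): 6·4 = 24.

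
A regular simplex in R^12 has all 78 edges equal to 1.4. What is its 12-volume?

For a regular n-simplex with edge a, V = (a^n / n!)·√((n+1)/2^n). With a=1.4, n=12: V ≈ 6.66793e-09.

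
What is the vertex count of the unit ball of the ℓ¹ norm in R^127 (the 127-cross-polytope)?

The vertices are ±e_1, ..., ±e_127, so there are 2·127 = 254.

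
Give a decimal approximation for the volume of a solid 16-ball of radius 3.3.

Volume = π^{16/2}·(3.3)^16/Γ(9) ≈ 4.65481e+07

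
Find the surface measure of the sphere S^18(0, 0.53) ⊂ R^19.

The surface area of an n-ball is 2π^(n/2) r^(n-1) / Γ(n/2). For n=19, r=0.53: 9.64509e-06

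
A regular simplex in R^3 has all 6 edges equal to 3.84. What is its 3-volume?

Volume = (√2/12) · 3.84³ = 6.6731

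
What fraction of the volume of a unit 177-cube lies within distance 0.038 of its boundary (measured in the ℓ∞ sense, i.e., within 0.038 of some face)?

The inner cube has side 1-2·0.038 = 0.924 and volume (0.924)^177 ≈ 8.393e-07, so the shell holds 0.9999991607 of the volume.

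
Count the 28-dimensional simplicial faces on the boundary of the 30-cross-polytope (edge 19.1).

f_28(30-orthoplex) = 2^29 · (30 choose 29) = 16106127360.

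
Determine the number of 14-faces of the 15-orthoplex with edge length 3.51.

Number of 14-faces = 2^(14+1) · C(15,14+1) = 32768 · 1 = 32768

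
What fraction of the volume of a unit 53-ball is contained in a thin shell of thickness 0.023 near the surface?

V(inner)/V(outer) = ((1-0.023)/1)^53 ≈ 0.2913, so the shell fraction is 0.708652.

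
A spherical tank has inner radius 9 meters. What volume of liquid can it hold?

V_3(9) = π^(3/2) · (9)^3 / Γ(3/2 + 1) = 972·π ≈ 3053.63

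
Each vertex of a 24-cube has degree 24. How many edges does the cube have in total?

An n-cube has n·2^(n-1) edges. With n = 24: 24·8388608 = 201326592.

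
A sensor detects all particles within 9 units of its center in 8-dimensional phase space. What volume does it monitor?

The n-ball volume is π^(n/2)·r^n/Γ(n/2+1). With n=8, r=9: V = 14348907·π^4/8 ≈ 1.74714e+08.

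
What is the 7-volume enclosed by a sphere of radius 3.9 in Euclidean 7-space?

Volume = π^{7/2}·(3.9)^7/Γ(9/2) ≈ 64838.4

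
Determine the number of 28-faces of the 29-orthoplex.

f_28(29-orthoplex) = 2^29 · (29 choose 29) = 536870912.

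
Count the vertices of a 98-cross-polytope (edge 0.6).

The 98-dimensional cross-polytope has 2n = 2·98 = 196 vertices.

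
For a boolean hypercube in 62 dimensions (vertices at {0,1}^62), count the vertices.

The 62-cube has 2^62 = 4611686018427387904 vertices.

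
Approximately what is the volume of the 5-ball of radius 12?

V = 663552·π^2/5 ≈ 1.3098e+06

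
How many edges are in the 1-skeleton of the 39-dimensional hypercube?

Number of 1-faces = C(39,1)·2^(39-1) = 39·274877906944 = 10720238370816.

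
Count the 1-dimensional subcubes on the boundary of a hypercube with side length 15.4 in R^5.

An n-cube has C(n,k)·2^(n-k) k-faces. Here C(5,1)·2^4 = 5·16 = 80.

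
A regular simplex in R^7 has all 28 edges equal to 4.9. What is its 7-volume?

V = (4.9^7 / 7!) · √((7+1) / 2^7) ≈ 3.3642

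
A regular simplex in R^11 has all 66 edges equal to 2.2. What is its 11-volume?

Volume = 2.2^11 · √(12/2^11) / 11! ≈ 1.12052e-05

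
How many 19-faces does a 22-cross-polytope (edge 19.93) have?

Number of 19-faces = 2^(19+1) · C(22,19+1) = 1048576 · 231 = 242221056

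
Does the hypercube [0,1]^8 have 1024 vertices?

False. The 8-cube has 2^8 = 256 vertices.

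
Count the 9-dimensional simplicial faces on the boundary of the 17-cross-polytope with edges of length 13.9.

An n-cross-polytope has 2^(k+1)·C(n,k+1) k-faces. Here 2^10·C(17,10) = 1024·19448 = 19914752.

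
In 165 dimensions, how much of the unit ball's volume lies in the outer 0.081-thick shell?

1 - (1-0.081)^165 ≈ 0.9999991148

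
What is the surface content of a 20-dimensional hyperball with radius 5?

S_20(5) = 2·π^(20/2)·(5)^19 / Γ(20/2) = 3814697265625·π^10/36288 ≈ 9.84455e+12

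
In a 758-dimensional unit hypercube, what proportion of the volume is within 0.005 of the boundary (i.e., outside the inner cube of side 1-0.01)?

The inner cube has side 1-2·0.005 = 0.99 and volume (0.99)^758 ≈ 0.0004914, so the shell holds 0.999509 of the volume.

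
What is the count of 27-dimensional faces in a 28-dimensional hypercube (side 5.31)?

f_27(28-cube) = (28 choose 27) · 2^1 = 56.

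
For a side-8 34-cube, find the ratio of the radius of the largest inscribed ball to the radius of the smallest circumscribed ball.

For an n-cube of any side s, the inradius is s/2 and the circumradius is s√n/2, so the ratio is 1/√34 ≈ 0.171499.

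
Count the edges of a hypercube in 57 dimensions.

Each of the 2^57 = 144115188075855872 vertices has degree 57; total edges = 57·2^57/2 = 4107282860161892352.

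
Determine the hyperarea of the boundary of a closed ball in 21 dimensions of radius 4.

S = n·V_n(r)/r = 21·V_21(4)/4 (volume-to-surface relation), giving 2251799813685248·π^10/654729075 ≈ 3.22082e+11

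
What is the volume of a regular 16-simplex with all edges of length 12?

V_16 = √(17) · 12^16 / (16! · 2^(16/2)) ≈ 142.32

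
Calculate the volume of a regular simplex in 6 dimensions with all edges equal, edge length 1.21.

V = (1.21^6 / 6!) · √((6+1) / 2^6) ≈ 0.00144158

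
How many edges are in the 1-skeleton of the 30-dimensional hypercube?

An n-cube has n·2^(n-1) edges. With n = 30: 30·536870912 = 16106127360.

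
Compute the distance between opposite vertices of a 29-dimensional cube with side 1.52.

||(1.52,1.52,...,1.52)|| = √(29)·1.52 ≈ 8.18545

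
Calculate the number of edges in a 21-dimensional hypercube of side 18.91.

Each of the 2^21 = 2097152 vertices has degree 21; total edges = 21·2^21/2 = 22020096.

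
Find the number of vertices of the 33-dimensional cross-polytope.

The vertices are ±e_1, ..., ±e_33, so there are 2·33 = 66.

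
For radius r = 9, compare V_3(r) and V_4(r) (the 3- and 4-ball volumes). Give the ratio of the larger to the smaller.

V_3(9) ≈ 3053.63, V_4(9) ≈ 32377.2. The 4-ball is larger by a factor of 10.6.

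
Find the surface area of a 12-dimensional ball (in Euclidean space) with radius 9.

S_12(9) = 2·π^(12/2)·(9)^11 / Γ(12/2) = 10460353203·π^6/20 ≈ 5.02824e+11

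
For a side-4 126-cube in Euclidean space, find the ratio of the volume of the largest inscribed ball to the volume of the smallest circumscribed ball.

V_in/V_out = n^(-n/2) = 126^(-126/2) ≈ 4.74958e-133.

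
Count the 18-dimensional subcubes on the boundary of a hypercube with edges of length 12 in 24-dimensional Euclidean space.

An n-cube has C(n,k)·2^(n-k) k-faces. Here C(24,18)·2^6 = 134596·64 = 8614144.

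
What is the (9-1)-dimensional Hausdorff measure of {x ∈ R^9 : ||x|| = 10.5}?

The surface area of an n-ball is 2π^(n/2) r^(n-1) / Γ(n/2). For n=9, r=10.5: 1801088541·π^4/40 ≈ 4.38606e+09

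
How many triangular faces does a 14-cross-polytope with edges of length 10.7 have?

f_2(14-orthoplex) = 2^3 · (14 choose 3) = 2912.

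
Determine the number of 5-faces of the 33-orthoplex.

Each 5-face is the convex hull of 6 vertices, one chosen as ±e_i from each of 6 distinct axes: 2^6·C(33,6) = 70884352.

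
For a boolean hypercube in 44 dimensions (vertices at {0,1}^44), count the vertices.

An n-cube has 2^n vertices; for n = 44 that is 2^44 = 17592186044416.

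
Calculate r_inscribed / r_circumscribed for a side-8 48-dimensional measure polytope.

Ratio = (s/2)/(s√48/2) = 48^(-1/2) ≈ 0.144338.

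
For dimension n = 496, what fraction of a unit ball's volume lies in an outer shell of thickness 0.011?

1 - (1-0.011)^496 ≈ 0.995857 ≈ 99.59%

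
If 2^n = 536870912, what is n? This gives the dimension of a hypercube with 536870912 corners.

n = log_2(536870912) = 29.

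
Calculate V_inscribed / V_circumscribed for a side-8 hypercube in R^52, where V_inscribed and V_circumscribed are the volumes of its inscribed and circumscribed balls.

Volume scales as r^n, and r_in/r_out = 1/√52, giving (1/√52)^52 ≈ 2.42054e-45.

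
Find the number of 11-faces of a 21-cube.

An n-cube has C(n,k)·2^(n-k) k-faces. Here C(21,11)·2^10 = 352716·1024 = 361181184.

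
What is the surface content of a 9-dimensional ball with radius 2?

S = n·V_n(r)/r = 9·V_9(2)/2 (volume-to-surface relation), giving 8192·π^4/105 ≈ 7599.76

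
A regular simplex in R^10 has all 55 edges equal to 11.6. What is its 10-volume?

V = (11.6^10 / 10!) · √((10+1) / 2^10) ≈ 1259.98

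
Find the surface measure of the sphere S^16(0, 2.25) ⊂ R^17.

The surface area of an n-ball is 2π^(n/2) r^(n-1) / Γ(n/2). For n=17, r=2.25: 1.03402e+06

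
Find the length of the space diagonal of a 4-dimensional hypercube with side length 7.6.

The space diagonal of an n-cube of side s is s√n. Here 7.6·√4 = 15.2.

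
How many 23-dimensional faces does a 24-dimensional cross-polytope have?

An n-cross-polytope has 2^(k+1)·C(n,k+1) k-faces. Here 2^24·C(24,24) = 16777216·1 = 16777216.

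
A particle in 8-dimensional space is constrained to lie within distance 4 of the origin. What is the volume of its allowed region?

V_8(4) = π^(8/2) · (4)^8 / Γ(8/2 + 1) = 8192·π^4/3 ≈ 265992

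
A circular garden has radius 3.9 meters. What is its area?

Volume = π^{2/2}·(3.9)^2/Γ(2) ≈ 47.7836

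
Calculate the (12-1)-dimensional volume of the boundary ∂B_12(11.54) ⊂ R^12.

S = n·V_n(r)/r = 12·V_12(11.54)/11.54 (volume-to-surface relation), giving 7.74483e+12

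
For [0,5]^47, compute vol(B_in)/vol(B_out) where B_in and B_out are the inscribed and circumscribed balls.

V_in / V_out = (r_in/r_out)^47 = (1/√47)^47 = 47^(-47/2) ≈ 5.07809e-40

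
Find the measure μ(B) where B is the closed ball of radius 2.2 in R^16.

The n-ball volume is π^(n/2)·r^n/Γ(n/2+1). With n=16, r=2.2: V ≈ 70866.6.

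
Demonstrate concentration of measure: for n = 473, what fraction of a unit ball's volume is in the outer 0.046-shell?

1 - (1-0.046)^473 ≈ 1 - 2.12e-10 ≈ (100 - 2.12e-08)%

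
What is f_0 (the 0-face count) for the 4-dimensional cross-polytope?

Number of 0-faces = 2^(0+1) · C(4,0+1) = 2 · 4 = 8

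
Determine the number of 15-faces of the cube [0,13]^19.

An n-cube has C(n,k)·2^(n-k) k-faces. Here C(19,15)·2^4 = 3876·16 = 62016.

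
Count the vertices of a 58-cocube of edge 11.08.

Number of vertices = 2n = 116.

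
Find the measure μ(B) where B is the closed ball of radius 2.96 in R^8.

V_8(2.96) = π^(8/2) · (2.96)^8 / Γ(8/2 + 1) ≈ 23917.8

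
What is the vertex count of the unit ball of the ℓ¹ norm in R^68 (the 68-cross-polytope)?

An n-cross-polytope has 2n vertices; here n = 68, giving 136.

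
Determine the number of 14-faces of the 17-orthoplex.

An n-cross-polytope has 2^(k+1)·C(n,k+1) k-faces. Here 2^15·C(17,15) = 32768·136 = 4456448.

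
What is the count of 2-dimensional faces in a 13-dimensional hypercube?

Choose 2 of 13 axes to span the face (C(13,2) = 78 ways), then fix each of the remaining 11 coordinates at one of its two extreme values (2^11 = 2048 ways): 78·2048 = 159744.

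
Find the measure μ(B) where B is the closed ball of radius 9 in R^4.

Volume = π^{4/2}·(9)^4/Γ(3) = 6561·π^2/2 ≈ 32377.2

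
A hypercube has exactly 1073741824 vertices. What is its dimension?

The n-cube has 2^n vertices, and 1073741824 = 2^30, so n = 30.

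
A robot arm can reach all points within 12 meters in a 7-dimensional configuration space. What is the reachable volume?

V = 191102976·π^3/35 ≈ 1.69297e+08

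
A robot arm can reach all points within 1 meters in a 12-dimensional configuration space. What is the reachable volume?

V = π^6/720 ≈ 1.33526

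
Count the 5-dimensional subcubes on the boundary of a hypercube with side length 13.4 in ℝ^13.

Choose 5 of 13 axes to span the face (C(13,5) = 1287 ways), then fix each of the remaining 8 coordinates at one of its two extreme values (2^8 = 256 ways): 1287·256 = 329472.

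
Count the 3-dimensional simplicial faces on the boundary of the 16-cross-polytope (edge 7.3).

An n-cross-polytope has 2^(k+1)·C(n,k+1) k-faces. Here 2^4·C(16,4) = 16·1820 = 29120.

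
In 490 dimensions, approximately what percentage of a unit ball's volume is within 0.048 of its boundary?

1 - (1-0.048)^490 ≈ 1 - 3.405e-11 ≈ (100 - 3.4e-09)%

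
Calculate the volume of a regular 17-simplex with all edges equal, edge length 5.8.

For a regular n-simplex with edge a, V = (a^n / n!)·√((n+1)/2^n). With a=5.8, n=17: V ≈ 0.000313393.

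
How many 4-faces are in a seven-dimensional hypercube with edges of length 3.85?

f_4(7-cube) = (7 choose 4) · 2^3 = 280.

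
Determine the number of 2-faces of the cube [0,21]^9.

An n-cube has C(n,k)·2^(n-k) k-faces. Here C(9,2)·2^7 = 36·128 = 4608.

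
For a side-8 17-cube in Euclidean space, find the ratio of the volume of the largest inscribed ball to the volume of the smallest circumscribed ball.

Volume scales as r^n, and r_in/r_out = 1/√17, giving (1/√17)^17 ≈ 3.47684e-11.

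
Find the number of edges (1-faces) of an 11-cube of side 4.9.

f_1(11-cube) = (11 choose 1) · 2^10 = 11264.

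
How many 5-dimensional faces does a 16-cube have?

f_5(16-cube) = (16 choose 5) · 2^11 = 8945664.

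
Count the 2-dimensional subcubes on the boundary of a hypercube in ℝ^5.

Number of 2-faces = C(5,2) · 2^(5-2) = 10 · 8 = 80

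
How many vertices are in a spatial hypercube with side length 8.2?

Number of 0-faces = C(3,0) · 2^(3-0) = 1 · 8 = 8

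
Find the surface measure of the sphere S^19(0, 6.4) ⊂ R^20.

The surface area of an n-ball is 2π^(n/2) r^(n-1) / Γ(n/2). For n=20, r=6.4: 1.07198e+15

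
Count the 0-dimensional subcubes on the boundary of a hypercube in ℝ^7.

f_0(7-cube) = (7 choose 0) · 2^7 = 128.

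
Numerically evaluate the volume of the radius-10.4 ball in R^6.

V_6(10.4) = π^(6/2) · (10.4)^6 / Γ(6/2 + 1) ≈ 6.53881e+06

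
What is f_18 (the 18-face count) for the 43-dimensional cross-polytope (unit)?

An n-cross-polytope has 2^(k+1)·C(n,k+1) k-faces. Here 2^19·C(43,19) = 524288·800472431850 = 419678090349772800.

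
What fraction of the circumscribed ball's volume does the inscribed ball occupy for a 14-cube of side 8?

V_in / V_out = (r_in/r_out)^14 = (1/√14)^14 = 14^(-14/2) ≈ 9.48645e-09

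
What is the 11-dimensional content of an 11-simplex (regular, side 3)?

Volume = 3^11 · √(12/2^11) / 11! ≈ 0.000339706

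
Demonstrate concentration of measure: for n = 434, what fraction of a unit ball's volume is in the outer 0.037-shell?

1 - (1-0.037)^434 ≈ 0.9999999217 ≈ 99.999992%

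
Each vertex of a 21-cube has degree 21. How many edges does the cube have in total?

Each of the 2^21 = 2097152 vertices has degree 21; total edges = 21·2^21/2 = 22020096.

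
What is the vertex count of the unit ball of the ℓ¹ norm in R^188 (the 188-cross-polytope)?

The vertices are ±e_1, ..., ±e_188, so there are 2·188 = 376.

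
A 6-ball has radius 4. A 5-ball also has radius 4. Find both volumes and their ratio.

V_6(4) ≈ 21167. V_5(4) ≈ 5390.12. Ratio V_6/V_5 ≈ 3.927.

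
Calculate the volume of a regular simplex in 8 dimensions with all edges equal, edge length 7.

V = (7^8 / 8!) · √((8+1) / 2^8) ≈ 26.808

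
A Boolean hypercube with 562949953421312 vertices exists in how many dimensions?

Since 2^n = 562949953421312, we have n = 49.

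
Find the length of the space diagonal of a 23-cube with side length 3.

d = √(3² + 3² + ... + 3²) [23 terms] = √(23·3²) = 3√23 ≈ 14.3875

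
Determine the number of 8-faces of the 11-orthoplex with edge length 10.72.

f_8(11-orthoplex) = 2^9 · (11 choose 9) = 28160.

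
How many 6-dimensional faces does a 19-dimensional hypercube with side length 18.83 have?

Number of 6-faces = C(19,6) · 2^(19-6) = 27132 · 8192 = 222265344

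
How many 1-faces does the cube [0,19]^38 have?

The 38-cube has n·2^(n-1) = 38·2^37 = 38·137438953472 = 5222680231936 edges.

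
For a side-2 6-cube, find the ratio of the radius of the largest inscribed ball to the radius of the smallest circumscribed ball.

For an n-cube of any side s, the inradius is s/2 and the circumradius is s√n/2, so the ratio is 1/√6 ≈ 0.408248.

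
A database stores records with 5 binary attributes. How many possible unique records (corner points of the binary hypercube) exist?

An n-cube has 2^n vertices; for n = 5 that is 2^5 = 32.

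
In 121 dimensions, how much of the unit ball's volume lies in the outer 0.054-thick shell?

V(inner)/V(outer) = ((1-0.054)/1)^121 ≈ 0.00121, so the shell fraction is 0.99879.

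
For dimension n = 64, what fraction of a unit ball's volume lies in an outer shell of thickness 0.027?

1 - (1-0.027)^64 ≈ 0.826531 ≈ 82.65%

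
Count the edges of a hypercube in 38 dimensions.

The 38-cube has n·2^(n-1) = 38·2^37 = 38·137438953472 = 5222680231936 edges.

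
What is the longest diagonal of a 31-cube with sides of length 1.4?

d = √(1.4² + 1.4² + ... + 1.4²) [31 terms] = √(31·1.4²) = 1.4√31 ≈ 7.79487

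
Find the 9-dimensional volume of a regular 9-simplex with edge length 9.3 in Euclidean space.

Volume = 9.3^9 · √(10/2^9) / 9! ≈ 200.423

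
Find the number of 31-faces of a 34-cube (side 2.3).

f_31(34-cube) = (34 choose 31) · 2^3 = 47872.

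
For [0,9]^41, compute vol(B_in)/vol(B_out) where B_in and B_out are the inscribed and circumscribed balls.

V_in/V_out = n^(-n/2) = 41^(-41/2) ≈ 8.66824e-34.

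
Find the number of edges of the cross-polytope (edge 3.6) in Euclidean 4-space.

Number of 1-faces = 2^(1+1) · C(4,1+1) = 4 · 6 = 24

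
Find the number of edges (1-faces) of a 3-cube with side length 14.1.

An n-cube has C(n,k)·2^(n-k) k-faces. Here C(3,1)·2^2 = 3·4 = 12.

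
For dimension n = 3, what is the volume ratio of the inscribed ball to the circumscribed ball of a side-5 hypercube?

V_in / V_out = (r_in/r_out)^3 = (1/√3)^3 = 3^(-3/2) ≈ 0.19245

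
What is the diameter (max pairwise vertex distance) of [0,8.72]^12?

The space diagonal of an n-cube of side s is s√n. Here 8.72·√12 ≈ 30.207.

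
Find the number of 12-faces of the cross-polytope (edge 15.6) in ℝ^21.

f_12(21-orthoplex) = 2^13 · (21 choose 13) = 1666990080.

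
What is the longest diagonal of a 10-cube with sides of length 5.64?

||(5.64,5.64,...,5.64)|| = √(10)·5.64 ≈ 17.8352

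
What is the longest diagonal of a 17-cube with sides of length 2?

The space diagonal of an n-cube of side s is s√n. Here 2·√17 ≈ 8.24621.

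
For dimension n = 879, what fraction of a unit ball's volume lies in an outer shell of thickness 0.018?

1 - (1-0.018)^879 ≈ 0.9999998836 ≈ 99.999988%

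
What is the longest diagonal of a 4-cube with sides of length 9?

d = √(9² + 9² + ... + 9²) [4 terms] = √(4·9²) = 9√4 = 18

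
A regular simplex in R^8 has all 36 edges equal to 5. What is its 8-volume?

V_8 = √(9) · 5^8 / (8! · 2^(8/2)) ≈ 1.81652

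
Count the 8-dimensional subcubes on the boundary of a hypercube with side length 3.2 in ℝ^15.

f_8(15-cube) = (15 choose 8) · 2^7 = 823680.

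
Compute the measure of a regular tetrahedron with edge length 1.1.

Volume = (√2/12) · 1.1³ = 0.15686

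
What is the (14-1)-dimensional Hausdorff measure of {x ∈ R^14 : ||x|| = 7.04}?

|∂B_14(7.04)| ≈ 8.75369e+11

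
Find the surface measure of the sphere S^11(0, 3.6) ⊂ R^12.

|∂B_12(3.6)| ≈ 2.10899e+07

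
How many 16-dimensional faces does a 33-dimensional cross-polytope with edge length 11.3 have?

f_16(33-orthoplex) = 2^17 · (33 choose 17) = 152935217233920.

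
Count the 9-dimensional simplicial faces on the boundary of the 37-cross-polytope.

An n-cross-polytope has 2^(k+1)·C(n,k+1) k-faces. Here 2^10·C(37,10) = 1024·348330136 = 356690059264.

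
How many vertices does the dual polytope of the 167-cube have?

The vertices are ±e_1, ..., ±e_167, so there are 2·167 = 334.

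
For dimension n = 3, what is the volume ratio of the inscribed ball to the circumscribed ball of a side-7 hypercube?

V_in / V_out = (r_in/r_out)^3 = (1/√3)^3 = 3^(-3/2) ≈ 0.19245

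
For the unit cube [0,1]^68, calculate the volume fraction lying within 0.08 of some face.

Shell fraction = 1 - (1-0.16)^68 ≈ 0.999993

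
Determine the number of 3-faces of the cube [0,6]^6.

An n-cube has C(n,k)·2^(n-k) k-faces. Here C(6,3)·2^3 = 20·8 = 160.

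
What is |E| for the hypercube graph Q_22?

Number of 1-faces = C(22,1)·2^(22-1) = 22·2097152 = 46137344.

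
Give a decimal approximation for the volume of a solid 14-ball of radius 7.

Volume = π^{14/2}·(7)^14/Γ(8) = 96889010407·π^7/720 ≈ 4.06435e+11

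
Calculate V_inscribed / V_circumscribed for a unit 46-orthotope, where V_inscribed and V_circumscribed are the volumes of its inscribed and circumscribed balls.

The radii are 1/2 and 1√46/2, so the volume ratio is (1/√46)^46 = 46^{-46/2} ≈ 5.70913e-39.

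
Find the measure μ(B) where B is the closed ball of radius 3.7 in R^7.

The n-ball volume is π^(n/2)·r^n/Γ(n/2+1). With n=7, r=3.7: V ≈ 44853.1.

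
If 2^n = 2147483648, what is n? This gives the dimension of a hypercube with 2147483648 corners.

2^n = 2147483648 ⇒ n = log_2(2147483648) = 31.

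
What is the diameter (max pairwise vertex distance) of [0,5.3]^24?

The space diagonal of an n-cube of side s is s√n. Here 5.3·√24 ≈ 25.9646.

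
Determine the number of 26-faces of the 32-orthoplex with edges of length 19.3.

Each 26-face is the convex hull of 27 vertices, one chosen as ±e_i from each of 27 distinct axes: 2^27·C(32,27) = 27028229193728.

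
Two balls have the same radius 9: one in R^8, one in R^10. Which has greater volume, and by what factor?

V_8(9) ≈ 1.74714e+08, V_10(9) ≈ 8.89187e+09. The 10-ball is larger by a factor of 50.89.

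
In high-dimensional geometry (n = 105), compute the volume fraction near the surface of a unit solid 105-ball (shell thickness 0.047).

1 - (1-0.047)^105 ≈ 0.993621 ≈ 99.36%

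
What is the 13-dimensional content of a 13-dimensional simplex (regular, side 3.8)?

Volume = 3.8^13 · √(14/2^13) / 13! ≈ 0.000228705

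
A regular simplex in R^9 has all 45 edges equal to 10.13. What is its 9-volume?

For a regular n-simplex with edge a, V = (a^n / n!)·√((n+1)/2^n). With a=10.13, n=9: V ≈ 432.6.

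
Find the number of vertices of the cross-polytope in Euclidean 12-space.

Each 0-face is the convex hull of 1 vertex, one chosen as ±e_i from each of 1 distinct axis: 2^1·C(12,1) = 24.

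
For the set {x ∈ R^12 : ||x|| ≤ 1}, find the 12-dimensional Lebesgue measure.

V = π^6/720 ≈ 1.33526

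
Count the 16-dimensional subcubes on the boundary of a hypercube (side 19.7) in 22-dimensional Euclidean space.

Choose 16 of 22 axes to span the face (C(22,16) = 74613 ways), then fix each of the remaining 6 coordinates at one of its two extreme values (2^6 = 64 ways): 74613·64 = 4775232.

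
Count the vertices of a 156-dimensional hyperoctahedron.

The 156-dimensional cross-polytope has 2n = 2·156 = 312 vertices.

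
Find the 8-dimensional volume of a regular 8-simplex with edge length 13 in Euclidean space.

V_8 = √(9) · 13^8 / (8! · 2^(8/2)) ≈ 3793.39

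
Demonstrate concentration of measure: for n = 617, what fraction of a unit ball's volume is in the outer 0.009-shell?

1 - (1-0.009)^617 ≈ 0.99622 ≈ 99.62%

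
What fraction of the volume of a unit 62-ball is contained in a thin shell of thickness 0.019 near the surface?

Shell fraction = 1 - (1-0.019)^62 ≈ 0.695576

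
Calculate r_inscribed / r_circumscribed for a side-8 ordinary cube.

r_in / r_out = (8/2) / (8√3/2) = 1/√3 ≈ 0.57735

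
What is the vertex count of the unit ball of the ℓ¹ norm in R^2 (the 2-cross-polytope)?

Number of vertices = 2n = 4.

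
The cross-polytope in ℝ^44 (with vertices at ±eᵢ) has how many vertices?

An n-cross-polytope has 2n vertices; here n = 44, giving 88.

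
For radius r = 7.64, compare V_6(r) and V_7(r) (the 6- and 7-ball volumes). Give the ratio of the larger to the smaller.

V_6(7.64) ≈ 1.02768e+06, V_7(7.64) ≈ 7.1785e+06. The 7-ball is larger by a factor of 6.985.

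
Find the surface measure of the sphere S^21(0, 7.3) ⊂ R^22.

S = n·V_n(r)/r = 22·V_22(7.3)/7.3 (volume-to-surface relation), giving 2.18623e+17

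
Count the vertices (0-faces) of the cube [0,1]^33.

An n-cube has 2^n vertices; for n = 33 that is 2^33 = 8589934592.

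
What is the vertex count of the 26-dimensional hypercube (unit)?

Number of vertices = 2^26 = 67108864.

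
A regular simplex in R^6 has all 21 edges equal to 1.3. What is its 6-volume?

Volume = 1.3^6 · √(7/2^6) / 6! ≈ 0.00221711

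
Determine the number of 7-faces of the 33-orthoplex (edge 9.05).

An n-cross-polytope has 2^(k+1)·C(n,k+1) k-faces. Here 2^8·C(33,8) = 256·13884156 = 3554343936.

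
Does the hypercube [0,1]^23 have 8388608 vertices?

True. The 23-cube has 2^23 = 8388608 vertices.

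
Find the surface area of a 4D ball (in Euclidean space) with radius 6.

|∂B_4(6)| = 432·π^2 ≈ 4263.67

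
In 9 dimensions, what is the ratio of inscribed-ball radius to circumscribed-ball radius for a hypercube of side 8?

Ratio = (s/2)/(s√9/2) = 9^(-1/2) ≈ 0.333333.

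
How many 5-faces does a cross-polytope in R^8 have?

Each 5-face is the convex hull of 6 vertices, one chosen as ±e_i from each of 6 distinct axes: 2^6·C(8,6) = 1792.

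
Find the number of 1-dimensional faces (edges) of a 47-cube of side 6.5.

Each of the 2^47 = 140737488355328 vertices has degree 47; total edges = 47·2^47/2 = 3307330976350208.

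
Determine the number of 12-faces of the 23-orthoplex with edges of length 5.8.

f_12(23-orthoplex) = 2^13 · (23 choose 13) = 9372188672.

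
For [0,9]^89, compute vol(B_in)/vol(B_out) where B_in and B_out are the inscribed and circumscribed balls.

The radii are 9/2 and 9√89/2, so the volume ratio is (1/√89)^89 = 89^{-89/2} ≈ 1.78708e-87.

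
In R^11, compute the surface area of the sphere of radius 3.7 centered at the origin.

|∂B_11(3.7)| ≈ 9.96586e+06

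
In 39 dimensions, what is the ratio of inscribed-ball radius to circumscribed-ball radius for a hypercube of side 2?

r_in = 2/2 (half the side); r_out = 2√39/2 (half the diagonal). Ratio = 1/√39 ≈ 0.160128.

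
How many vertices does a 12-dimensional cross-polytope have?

Number of vertices = 2n = 24.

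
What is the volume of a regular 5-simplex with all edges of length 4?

V = (4^5 / 5!) · √((5+1) / 2^5) ≈ 3.69504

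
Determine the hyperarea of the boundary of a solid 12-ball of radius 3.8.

S = n·V_n(r)/r = 12·V_12(3.8)/3.8 (volume-to-surface relation), giving 3.82268e+07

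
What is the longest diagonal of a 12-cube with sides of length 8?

||(8,8,...,8)|| = √(12)·8 ≈ 27.7128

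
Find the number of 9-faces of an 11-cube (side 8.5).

f_9(11-cube) = (11 choose 9) · 2^2 = 220.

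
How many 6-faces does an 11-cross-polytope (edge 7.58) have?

Each 6-face is the convex hull of 7 vertices, one chosen as ±e_i from each of 7 distinct axes: 2^7·C(11,7) = 42240.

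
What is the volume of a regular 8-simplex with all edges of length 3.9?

V = (3.9^8 / 8!) · √((8+1) / 2^8) ≈ 0.248884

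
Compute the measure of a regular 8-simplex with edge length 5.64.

Volume = 5.64^8 · √(9/2^8) / 8! ≈ 4.76117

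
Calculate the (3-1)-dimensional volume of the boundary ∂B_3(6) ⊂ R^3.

S = n·V_n(r)/r = 3·V_3(6)/6 (volume-to-surface relation), giving 4πr² = 4π·(6)² ≈ 452.389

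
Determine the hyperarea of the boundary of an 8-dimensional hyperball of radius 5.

|∂B_8(5)| = 78125·π^4/3 ≈ 2.5367e+06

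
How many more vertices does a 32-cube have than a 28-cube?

The 32-cube has 2^32 = 4294967296 vertices. The 28-cube has 2^28 = 268435456 vertices. Difference: 4294967296 - 268435456 = 4026531840.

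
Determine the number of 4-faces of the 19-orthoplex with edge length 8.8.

Each 4-face is the convex hull of 5 vertices, one chosen as ±e_i from each of 5 distinct axes: 2^5·C(19,5) = 372096.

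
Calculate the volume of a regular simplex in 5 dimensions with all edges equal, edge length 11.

V = (11^5 / 5!) · √((5+1) / 2^5) ≈ 581.143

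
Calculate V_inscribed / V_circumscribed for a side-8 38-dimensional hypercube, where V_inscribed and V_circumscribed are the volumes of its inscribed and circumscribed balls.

Volume scales as r^n, and r_in/r_out = 1/√38, giving (1/√38)^38 ≈ 9.64077e-31.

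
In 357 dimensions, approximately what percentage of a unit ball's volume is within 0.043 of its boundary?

1 - (1-0.043)^357 ≈ 0.9999998467 ≈ 99.999985%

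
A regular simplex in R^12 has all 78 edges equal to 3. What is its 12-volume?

V_12 = √(13) · 3^12 / (12! · 2^(12/2)) ≈ 6.25043e-05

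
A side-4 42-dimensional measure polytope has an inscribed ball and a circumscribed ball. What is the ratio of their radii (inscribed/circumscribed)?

r_in / r_out = (4/2) / (4√42/2) = 1/√42 ≈ 0.154303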